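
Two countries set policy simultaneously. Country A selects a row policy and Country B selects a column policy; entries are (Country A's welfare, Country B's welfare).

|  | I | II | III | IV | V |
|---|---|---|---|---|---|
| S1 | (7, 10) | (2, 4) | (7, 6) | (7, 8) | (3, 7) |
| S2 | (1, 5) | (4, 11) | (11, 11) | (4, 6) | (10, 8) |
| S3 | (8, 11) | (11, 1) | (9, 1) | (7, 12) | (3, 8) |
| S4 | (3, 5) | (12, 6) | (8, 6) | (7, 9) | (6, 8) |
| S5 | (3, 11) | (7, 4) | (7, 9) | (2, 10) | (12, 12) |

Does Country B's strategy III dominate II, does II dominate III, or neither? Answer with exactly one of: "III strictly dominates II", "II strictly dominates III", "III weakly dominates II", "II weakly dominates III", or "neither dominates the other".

III's payoffs vs II's, by Country A's action — S1: 6>4, S2: 11=11, S3: 1=1, S4: 6=6, S5: 9>4.
III is at least as good everywhere and strictly better somewhere (tied only at S2, S3, S4), so III weakly but not strictly dominates II.

III weakly dominates II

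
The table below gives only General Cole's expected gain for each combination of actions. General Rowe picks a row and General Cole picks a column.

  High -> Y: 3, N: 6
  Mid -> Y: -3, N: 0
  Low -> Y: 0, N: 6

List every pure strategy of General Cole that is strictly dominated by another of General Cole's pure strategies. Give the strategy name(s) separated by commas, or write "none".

Y

Y: dominated, since N does at least as well everywhere (High: 6>3, Mid: 0>-3, Low: 6>0).
N is not dominated — it holds its own against Y at High (6>3).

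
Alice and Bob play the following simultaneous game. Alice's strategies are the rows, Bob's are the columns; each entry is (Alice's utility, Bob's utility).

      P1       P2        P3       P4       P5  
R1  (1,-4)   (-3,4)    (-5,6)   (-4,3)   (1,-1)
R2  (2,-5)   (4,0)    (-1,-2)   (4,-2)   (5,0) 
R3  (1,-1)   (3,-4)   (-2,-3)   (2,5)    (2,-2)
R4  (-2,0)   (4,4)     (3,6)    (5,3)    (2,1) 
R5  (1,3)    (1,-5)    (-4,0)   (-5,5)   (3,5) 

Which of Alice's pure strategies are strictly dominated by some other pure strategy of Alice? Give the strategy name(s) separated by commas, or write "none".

R1 is strictly dominated by R2 (P1: 2>1, P2: 4>-3, P3: -1>-5, P4: 4>-4, P5: 5>1).
R2 is not dominated — it holds its own against R1 at P1 (2>1); R3 at P1 (2>1); R4 at P1 (2>-2); R5 at P1 (2>1).
R3: dominated, since R2 does at least as well everywhere (P1: 2>1, P2: 4>3, P3: -1>-2, P4: 4>2, P5: 5>2).
R4: no other strategy beats it everywhere (R1 at P2 (4>-3); R2 at P2 (4=4); R3 at P2 (4>3); R5 at P2 (4>1)).
R5: dominated, since R2 does at least as well everywhere (P1: 2>1, P2: 4>1, P3: -1>-4, P4: 4>-5, P5: 5>3).

R1, R3, R5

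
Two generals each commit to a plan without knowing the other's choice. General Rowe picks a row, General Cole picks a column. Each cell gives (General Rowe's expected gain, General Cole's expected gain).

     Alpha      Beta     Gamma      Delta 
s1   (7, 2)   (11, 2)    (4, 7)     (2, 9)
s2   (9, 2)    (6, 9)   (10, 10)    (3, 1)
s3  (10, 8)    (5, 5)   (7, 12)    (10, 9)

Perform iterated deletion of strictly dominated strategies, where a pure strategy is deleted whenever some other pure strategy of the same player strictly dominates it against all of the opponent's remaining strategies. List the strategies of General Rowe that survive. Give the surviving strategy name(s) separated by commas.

For General Cole, Gamma strictly dominates Alpha on the remaining rows (s1: 7>2, s2: 10>2, s3: 12>8); eliminate Alpha.
General Cole's strategy Beta is strictly dominated by Gamma (s1: 7>2, s2: 10>9, s3: 12>5) and is removed.
Row s1 is eliminated: s2 beats it against every remaining column (Gamma: 10>4, Delta: 3>2).
For General Cole, Gamma strictly dominates Delta on the remaining rows (s2: 10>1, s3: 12>9); eliminate Delta.
Row s3 is eliminated: s2 beats it against every remaining column (Gamma: 10>7).
Among the remaining strategies, none is strictly dominated by another pure strategy of the same player, so the elimination stops.
Surviving strategies — General Rowe: {s2}; General Cole: {Gamma}.

s2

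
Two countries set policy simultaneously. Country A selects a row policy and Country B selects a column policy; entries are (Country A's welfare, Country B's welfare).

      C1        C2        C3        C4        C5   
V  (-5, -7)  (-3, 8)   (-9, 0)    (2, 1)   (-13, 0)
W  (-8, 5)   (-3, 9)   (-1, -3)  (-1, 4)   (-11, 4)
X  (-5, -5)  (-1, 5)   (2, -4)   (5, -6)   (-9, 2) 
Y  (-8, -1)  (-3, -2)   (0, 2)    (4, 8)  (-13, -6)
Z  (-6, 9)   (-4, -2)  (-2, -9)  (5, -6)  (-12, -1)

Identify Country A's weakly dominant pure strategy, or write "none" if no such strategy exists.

X vs V: C1: -5=-5, C2: -1>-3, C3: 2>-9, C4: 5>2, C5: -9>-13.
X vs W: C1: -5>-8, C2: -1>-3, C3: 2>-1, C4: 5>-1, C5: -9>-11.
X vs Y: C1: -5>-8, C2: -1>-3, C3: 2>0, C4: 5>4, C5: -9>-13.
X vs Z: C1: -5>-6, C2: -1>-4, C3: 2>-2, C4: 5=5, C5: -9>-12.
X is at least as good as every other strategy against every opponent action, so it is weakly dominant.

X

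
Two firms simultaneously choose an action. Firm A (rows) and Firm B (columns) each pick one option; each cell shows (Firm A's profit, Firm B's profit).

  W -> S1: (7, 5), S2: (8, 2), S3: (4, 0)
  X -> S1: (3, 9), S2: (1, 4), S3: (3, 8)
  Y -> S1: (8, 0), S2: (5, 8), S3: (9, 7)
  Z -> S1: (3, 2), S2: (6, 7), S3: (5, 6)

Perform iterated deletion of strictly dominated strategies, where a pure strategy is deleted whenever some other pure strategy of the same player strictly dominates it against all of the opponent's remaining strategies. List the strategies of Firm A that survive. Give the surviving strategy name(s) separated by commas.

Firm A's strategy X is strictly dominated by W (S1: 7>3, S2: 8>1, S3: 4>3) and is removed.
For Firm B, S2 strictly dominates S3 on the remaining rows (W: 2>0, Y: 8>7, Z: 7>6); eliminate S3.
Row Z is eliminated: W beats it against every remaining column (S1: 7>3, S2: 8>6).
Among the remaining strategies, none is strictly dominated by another pure strategy of the same player, so the elimination stops.
Surviving strategies — Firm A: {W, Y}; Firm B: {S1, S2}.

W, Y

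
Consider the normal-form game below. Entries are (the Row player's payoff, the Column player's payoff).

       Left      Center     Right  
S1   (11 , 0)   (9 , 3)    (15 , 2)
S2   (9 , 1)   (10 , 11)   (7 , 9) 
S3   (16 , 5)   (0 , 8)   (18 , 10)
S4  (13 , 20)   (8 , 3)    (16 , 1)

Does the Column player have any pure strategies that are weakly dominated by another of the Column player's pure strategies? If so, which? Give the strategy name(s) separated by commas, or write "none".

none

Nothing dominates Left: Center at S4 (20>3); Right at S4 (20>1).
Center is not dominated — it holds its own against Left at S1 (3>0); Right at S1 (3>2).
Right: no other strategy beats it everywhere (Left at S1 (2>0); Center at S3 (10>8)).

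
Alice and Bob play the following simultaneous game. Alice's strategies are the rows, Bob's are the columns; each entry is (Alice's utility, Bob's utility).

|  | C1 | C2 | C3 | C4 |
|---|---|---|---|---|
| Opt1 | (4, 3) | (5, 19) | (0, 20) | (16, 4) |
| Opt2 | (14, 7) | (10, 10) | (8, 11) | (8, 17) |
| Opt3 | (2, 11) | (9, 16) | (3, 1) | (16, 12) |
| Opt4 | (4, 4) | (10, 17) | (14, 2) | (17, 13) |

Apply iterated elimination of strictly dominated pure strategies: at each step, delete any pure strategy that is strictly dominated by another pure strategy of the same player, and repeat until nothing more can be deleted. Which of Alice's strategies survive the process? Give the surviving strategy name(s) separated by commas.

For Alice, Opt4 strictly dominates Opt3 on the remaining columns (C1: 4>2, C2: 10>9, C3: 14>3, C4: 17>16); eliminate Opt3.
For Bob, C2 strictly dominates C1 on the remaining rows (Opt1: 19>3, Opt2: 10>7, Opt4: 17>4); eliminate C1.
For Alice, Opt4 strictly dominates Opt1 on the remaining columns (C2: 10>5, C3: 14>0, C4: 17>16); eliminate Opt1.
For Bob, C4 strictly dominates C3 on the remaining rows (Opt2: 17>11, Opt4: 13>2); eliminate C3.
Among the remaining strategies, none is strictly dominated by another pure strategy of the same player, so the elimination stops.
Surviving strategies — Alice: {Opt2, Opt4}; Bob: {C2, C4}.

Opt2, Opt4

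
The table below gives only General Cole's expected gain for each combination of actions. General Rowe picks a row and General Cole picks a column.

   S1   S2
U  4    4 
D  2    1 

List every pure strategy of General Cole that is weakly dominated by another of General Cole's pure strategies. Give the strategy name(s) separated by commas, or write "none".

S1: no other strategy beats it everywhere (S2 at D (2>1)).
S2: dominated, since S1 does at least as well everywhere (U: 4=4, D: 2>1).

S2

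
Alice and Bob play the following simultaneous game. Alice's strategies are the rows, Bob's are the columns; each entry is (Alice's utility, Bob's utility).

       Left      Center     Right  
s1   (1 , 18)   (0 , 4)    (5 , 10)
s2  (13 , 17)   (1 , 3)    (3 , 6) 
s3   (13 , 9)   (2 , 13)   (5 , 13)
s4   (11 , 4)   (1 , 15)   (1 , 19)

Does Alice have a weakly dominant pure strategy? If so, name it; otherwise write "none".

s3 vs s1: Left: 13>1, Center: 2>0, Right: 5=5.
s3 vs s2: Left: 13=13, Center: 2>1, Right: 5>3.
s3 vs s4: Left: 13>11, Center: 2>1, Right: 5>1.
s3 is at least as good as every other strategy against every opponent action, so it is weakly dominant.

s3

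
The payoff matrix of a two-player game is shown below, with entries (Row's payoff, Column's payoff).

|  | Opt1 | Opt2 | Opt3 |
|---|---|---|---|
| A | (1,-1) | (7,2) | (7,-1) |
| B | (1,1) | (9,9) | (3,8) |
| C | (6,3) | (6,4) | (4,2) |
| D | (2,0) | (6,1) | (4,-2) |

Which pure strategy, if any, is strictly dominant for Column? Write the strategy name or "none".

Opt2 vs Opt1: A: 2>-1, B: 9>1, C: 4>3, D: 1>0.
Opt2 vs Opt3: A: 2>-1, B: 9>8, C: 4>2, D: 1>-2.
Opt2 strictly beats every other strategy against every opponent action, so it is strictly dominant.

Opt2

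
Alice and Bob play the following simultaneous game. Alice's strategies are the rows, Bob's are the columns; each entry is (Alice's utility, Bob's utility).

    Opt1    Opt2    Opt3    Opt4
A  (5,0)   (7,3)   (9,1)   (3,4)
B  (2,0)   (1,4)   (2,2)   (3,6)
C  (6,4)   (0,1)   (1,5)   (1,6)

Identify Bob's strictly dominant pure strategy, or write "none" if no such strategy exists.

Opt4 vs Opt1: A: 4>0, B: 6>0, C: 6>4.
Opt4 vs Opt2: A: 4>3, B: 6>4, C: 6>1.
Opt4 vs Opt3: A: 4>1, B: 6>2, C: 6>5.
Opt4 strictly beats every other strategy against every opponent action, so it is strictly dominant.

Opt4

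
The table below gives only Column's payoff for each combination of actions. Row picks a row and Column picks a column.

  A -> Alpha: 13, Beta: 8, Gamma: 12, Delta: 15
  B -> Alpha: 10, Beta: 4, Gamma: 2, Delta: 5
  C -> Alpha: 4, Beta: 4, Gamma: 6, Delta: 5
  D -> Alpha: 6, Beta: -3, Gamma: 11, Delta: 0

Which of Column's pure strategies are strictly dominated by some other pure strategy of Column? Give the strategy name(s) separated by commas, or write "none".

Beta

Nothing dominates Alpha: Beta at A (13>8); Gamma at A (13>12); Delta at B (10>5).
Beta is strictly dominated by Delta (A: 15>8, B: 5>4, C: 5>4, D: 0>-3).
Gamma: no other strategy beats it everywhere (Alpha at C (6>4); Beta at A (12>8); Delta at C (6>5)).
Delta: no other strategy beats it everywhere (Alpha at A (15>13); Beta at A (15>8); Gamma at A (15>12)).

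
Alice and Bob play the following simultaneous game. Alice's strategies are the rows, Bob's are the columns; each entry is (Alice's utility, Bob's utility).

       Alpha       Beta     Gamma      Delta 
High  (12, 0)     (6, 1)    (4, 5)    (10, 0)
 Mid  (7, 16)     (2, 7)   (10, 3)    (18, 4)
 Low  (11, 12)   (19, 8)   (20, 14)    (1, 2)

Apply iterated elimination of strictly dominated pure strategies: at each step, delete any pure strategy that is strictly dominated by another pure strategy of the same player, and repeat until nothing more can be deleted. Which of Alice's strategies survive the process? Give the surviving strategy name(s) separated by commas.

Low

Column Delta is eliminated: Beta beats it against every remaining row (High: 1>0, Mid: 7>4, Low: 8>2).
For Alice, Low strictly dominates Mid on the remaining columns (Alpha: 11>7, Beta: 19>2, Gamma: 20>10); eliminate Mid.
Bob's strategy Alpha is strictly dominated by Gamma (High: 5>0, Low: 14>12) and is removed.
For Alice, Low strictly dominates High on the remaining columns (Beta: 19>6, Gamma: 20>4); eliminate High.
Column Beta is eliminated: Gamma beats it against every remaining row (Low: 14>8).
Among the remaining strategies, none is strictly dominated by another pure strategy of the same player, so the elimination stops.
Surviving strategies — Alice: {Low}; Bob: {Gamma}.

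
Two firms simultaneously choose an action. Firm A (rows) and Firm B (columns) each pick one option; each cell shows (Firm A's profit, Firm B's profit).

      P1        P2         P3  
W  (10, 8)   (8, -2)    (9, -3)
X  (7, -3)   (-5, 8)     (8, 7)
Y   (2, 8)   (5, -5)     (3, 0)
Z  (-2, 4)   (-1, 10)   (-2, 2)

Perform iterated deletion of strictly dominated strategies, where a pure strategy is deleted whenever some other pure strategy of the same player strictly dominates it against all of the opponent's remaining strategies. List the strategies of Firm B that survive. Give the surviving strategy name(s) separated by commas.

P1

For Firm A, W strictly dominates X on the remaining columns (P1: 10>7, P2: 8>-5, P3: 9>8); eliminate X.
Firm A's strategy Y is strictly dominated by W (P1: 10>2, P2: 8>5, P3: 9>3) and is removed.
Row Z is eliminated: W beats it against every remaining column (P1: 10>-2, P2: 8>-1, P3: 9>-2).
Column P2 is eliminated: P1 beats it against every remaining row (W: 8>-2).
Firm B's strategy P3 is strictly dominated by P1 (W: 8>-3) and is removed.
Among the remaining strategies, none is strictly dominated by another pure strategy of the same player, so the elimination stops.
Surviving strategies — Firm A: {W}; Firm B: {P1}.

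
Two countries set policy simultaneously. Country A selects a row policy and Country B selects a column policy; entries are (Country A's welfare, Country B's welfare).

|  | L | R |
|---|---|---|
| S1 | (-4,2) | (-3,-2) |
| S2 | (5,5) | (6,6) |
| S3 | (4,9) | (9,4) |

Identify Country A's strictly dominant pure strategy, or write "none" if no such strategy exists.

none

S1 fails to dominate S2 at L (-4<5).
S2 fails to dominate S3 at R (6<9).
S3 fails to dominate S2 at L (4<5).
No single strategy dominates all the others.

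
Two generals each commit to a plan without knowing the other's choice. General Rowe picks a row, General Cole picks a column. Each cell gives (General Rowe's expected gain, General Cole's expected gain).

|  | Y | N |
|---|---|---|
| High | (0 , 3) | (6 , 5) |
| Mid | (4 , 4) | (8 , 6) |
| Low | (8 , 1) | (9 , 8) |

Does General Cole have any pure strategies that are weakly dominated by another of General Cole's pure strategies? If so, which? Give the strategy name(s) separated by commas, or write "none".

N weakly dominates Y — High: 5>3, Mid: 6>4, Low: 8>1.
N: no other strategy beats it everywhere (Y at High (5>3)).

Y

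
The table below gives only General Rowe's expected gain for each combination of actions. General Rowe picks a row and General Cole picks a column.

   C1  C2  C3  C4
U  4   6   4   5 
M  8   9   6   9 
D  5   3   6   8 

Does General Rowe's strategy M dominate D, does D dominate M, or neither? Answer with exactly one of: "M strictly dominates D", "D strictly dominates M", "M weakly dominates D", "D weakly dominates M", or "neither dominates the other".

Compare M to D across each choice by General Cole: C1: 8>5, C2: 9>3, C3: 6=6, C4: 9>8.
M is at least as good everywhere and strictly better somewhere (tied only at C3), so M weakly but not strictly dominates D.

M weakly dominates D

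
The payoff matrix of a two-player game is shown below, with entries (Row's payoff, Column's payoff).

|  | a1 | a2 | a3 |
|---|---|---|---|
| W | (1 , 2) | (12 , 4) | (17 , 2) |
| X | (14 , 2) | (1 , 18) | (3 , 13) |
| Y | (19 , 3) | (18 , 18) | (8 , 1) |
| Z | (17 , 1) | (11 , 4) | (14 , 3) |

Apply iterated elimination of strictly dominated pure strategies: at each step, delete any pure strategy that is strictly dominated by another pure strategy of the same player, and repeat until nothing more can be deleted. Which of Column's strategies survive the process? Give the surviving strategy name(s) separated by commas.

Row's strategy X is strictly dominated by Y (a1: 19>14, a2: 18>1, a3: 8>3) and is removed.
Column a1 is eliminated: a2 beats it against every remaining row (W: 4>2, Y: 18>3, Z: 4>1).
For Row, W strictly dominates Z on the remaining columns (a2: 12>11, a3: 17>14); eliminate Z.
Column's strategy a3 is strictly dominated by a2 (W: 4>2, Y: 18>1) and is removed.
Row W is eliminated: Y beats it against every remaining column (a2: 18>12).
Among the remaining strategies, none is strictly dominated by another pure strategy of the same player, so the elimination stops.
Surviving strategies — Row: {Y}; Column: {a2}.

a2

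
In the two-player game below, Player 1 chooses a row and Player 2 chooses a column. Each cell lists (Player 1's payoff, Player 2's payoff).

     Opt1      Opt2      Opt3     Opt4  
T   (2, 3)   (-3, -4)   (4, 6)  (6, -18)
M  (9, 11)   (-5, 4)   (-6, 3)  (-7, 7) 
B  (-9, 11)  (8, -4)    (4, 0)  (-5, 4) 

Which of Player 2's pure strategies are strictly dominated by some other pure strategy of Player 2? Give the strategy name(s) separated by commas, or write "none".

Opt1 is not dominated — it holds its own against Opt2 at T (3>-4); Opt3 at M (11>3); Opt4 at T (3>-18).
Opt1 strictly dominates Opt2 — T: 3>-4, M: 11>4, B: 11>-4.
Nothing dominates Opt3: Opt1 at T (6>3); Opt2 at T (6>-4); Opt4 at T (6>-18).
Opt4 is strictly dominated by Opt1 (T: 3>-18, M: 11>7, B: 11>4).

Opt2, Opt4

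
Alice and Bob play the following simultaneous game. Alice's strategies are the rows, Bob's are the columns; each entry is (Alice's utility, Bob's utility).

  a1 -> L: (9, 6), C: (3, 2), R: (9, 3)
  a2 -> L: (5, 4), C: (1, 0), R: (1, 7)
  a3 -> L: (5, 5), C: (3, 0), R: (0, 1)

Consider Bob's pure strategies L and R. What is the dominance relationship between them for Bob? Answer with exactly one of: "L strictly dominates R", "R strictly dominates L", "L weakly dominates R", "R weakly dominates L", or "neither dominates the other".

Compare L to R across every action of Alice: a1: 6>3, a2: 4<7, a3: 5>1.
L does better at a1, a3 but worse at a2; neither strategy dominates the other.

neither dominates the other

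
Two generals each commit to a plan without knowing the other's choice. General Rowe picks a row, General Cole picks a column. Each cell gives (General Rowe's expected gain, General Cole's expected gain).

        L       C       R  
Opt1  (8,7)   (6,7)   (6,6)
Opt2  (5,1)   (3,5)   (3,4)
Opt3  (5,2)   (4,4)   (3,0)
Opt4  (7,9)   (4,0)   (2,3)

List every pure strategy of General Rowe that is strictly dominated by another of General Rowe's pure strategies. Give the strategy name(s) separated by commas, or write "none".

Opt2, Opt3, Opt4

Nothing dominates Opt1: Opt2 at L (8>5); Opt3 at L (8>5); Opt4 at L (8>7).
Opt2: dominated, since Opt1 does at least as well everywhere (L: 8>5, C: 6>3, R: 6>3).
Opt3: dominated, since Opt1 does at least as well everywhere (L: 8>5, C: 6>4, R: 6>3).
Opt4: dominated, since Opt1 does at least as well everywhere (L: 8>7, C: 6>4, R: 6>2).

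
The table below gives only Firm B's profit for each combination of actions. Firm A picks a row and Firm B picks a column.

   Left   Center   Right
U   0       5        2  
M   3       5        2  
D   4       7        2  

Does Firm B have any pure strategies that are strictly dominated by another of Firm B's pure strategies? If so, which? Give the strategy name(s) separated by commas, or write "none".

Left, Right

Left is strictly dominated by Center (U: 5>0, M: 5>3, D: 7>4).
Center is not dominated — it holds its own against Left at U (5>0); Right at U (5>2).
Right is strictly dominated by Center (U: 5>2, M: 5>2, D: 7>2).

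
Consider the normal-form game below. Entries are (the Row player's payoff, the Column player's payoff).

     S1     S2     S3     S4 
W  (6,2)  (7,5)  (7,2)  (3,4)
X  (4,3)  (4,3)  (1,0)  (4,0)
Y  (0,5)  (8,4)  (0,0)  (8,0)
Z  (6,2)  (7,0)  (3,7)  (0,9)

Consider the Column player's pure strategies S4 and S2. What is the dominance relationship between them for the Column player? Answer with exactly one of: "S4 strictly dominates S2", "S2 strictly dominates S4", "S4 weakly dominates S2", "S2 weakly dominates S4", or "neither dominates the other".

Compare S4 to S2 across each choice by the Row player: W: 4<5, X: 0<3, Y: 0<4, Z: 9>0.
S4 does better at Z but worse at W, X, Y; neither strategy dominates the other.

neither dominates the other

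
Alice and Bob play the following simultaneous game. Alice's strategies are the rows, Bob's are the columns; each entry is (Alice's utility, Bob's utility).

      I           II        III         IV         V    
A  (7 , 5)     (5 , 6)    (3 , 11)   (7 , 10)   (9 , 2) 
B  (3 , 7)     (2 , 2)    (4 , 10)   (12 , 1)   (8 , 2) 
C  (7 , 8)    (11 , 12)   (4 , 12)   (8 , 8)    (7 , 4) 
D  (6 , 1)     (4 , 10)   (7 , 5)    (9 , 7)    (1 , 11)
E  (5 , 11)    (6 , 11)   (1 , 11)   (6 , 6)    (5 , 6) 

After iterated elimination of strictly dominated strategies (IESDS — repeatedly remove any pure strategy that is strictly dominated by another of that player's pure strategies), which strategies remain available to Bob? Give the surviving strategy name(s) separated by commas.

II, III, IV, V

For Alice, C strictly dominates E on the remaining columns (I: 7>5, II: 11>6, III: 4>1, IV: 8>6, V: 7>5); eliminate E.
Column I is eliminated: III beats it against every remaining row (A: 11>5, B: 10>7, C: 12>8, D: 5>1).
Among the remaining strategies, none is strictly dominated by another pure strategy of the same player, so the elimination stops.
Surviving strategies — Alice: {A, B, C, D}; Bob: {II, III, IV, V}.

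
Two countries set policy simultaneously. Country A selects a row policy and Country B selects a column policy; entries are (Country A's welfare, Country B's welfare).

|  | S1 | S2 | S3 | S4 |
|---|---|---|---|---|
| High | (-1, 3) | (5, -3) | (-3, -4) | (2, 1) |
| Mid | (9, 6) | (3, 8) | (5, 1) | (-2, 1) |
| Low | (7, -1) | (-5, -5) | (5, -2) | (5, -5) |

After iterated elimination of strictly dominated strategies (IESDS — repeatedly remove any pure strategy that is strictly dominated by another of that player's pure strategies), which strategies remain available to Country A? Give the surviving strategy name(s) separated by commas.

High, Mid

For Country B, S1 strictly dominates S3 on the remaining rows (High: 3>-4, Mid: 6>1, Low: -1>-2); eliminate S3.
Country B's strategy S4 is strictly dominated by S1 (High: 3>1, Mid: 6>1, Low: -1>-5) and is removed.
For Country A, Mid strictly dominates Low on the remaining columns (S1: 9>7, S2: 3>-5); eliminate Low.
Among the remaining strategies, none is strictly dominated by another pure strategy of the same player, so the elimination stops.
Surviving strategies — Country A: {High, Mid}; Country B: {S1, S2}.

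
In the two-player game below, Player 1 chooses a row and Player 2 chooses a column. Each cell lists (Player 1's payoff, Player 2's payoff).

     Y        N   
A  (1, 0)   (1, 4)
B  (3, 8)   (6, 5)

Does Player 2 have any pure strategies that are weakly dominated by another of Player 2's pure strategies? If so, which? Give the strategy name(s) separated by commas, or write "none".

none

Nothing dominates Y: N at B (8>5).
N is not dominated — it holds its own against Y at A (4>0).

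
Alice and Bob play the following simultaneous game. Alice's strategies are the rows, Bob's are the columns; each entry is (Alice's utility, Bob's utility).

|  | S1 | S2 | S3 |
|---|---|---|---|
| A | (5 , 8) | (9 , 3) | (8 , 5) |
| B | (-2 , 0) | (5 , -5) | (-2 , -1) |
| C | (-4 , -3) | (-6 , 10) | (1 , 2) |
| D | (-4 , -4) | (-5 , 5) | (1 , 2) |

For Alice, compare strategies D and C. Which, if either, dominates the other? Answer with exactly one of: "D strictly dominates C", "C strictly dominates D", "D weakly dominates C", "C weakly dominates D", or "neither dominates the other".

D weakly dominates C

Compare D to C across each choice by Bob: S1: -4=-4, S2: -5>-6, S3: 1=1.
D is at least as good everywhere and strictly better somewhere (tied only at S1, S3), so D weakly but not strictly dominates C.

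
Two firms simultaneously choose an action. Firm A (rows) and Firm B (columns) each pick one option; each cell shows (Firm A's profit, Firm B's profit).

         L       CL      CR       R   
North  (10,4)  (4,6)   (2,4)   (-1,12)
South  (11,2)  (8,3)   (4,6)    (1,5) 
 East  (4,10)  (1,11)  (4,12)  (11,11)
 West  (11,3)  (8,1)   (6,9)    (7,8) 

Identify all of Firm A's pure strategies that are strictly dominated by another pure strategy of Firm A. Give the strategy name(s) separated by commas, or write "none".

South strictly dominates North — L: 11>10, CL: 8>4, CR: 4>2, R: 1>-1.
South is not dominated — it holds its own against North at L (11>10); East at L (11>4); West at L (11=11).
East is not dominated — it holds its own against North at CR (4>2); South at CR (4=4); West at R (11>7).
Nothing dominates West: North at L (11>10); South at L (11=11); East at L (11>4).

North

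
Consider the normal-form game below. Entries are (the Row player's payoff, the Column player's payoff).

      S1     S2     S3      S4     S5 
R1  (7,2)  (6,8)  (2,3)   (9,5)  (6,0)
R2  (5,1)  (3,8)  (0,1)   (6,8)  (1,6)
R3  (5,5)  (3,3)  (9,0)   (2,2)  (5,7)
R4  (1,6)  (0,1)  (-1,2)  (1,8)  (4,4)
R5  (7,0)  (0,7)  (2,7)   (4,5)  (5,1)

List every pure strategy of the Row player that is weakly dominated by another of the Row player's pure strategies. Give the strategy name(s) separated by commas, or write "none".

R2, R4, R5

R1 is not dominated — it holds its own against R2 at S1 (7>5); R3 at S1 (7>5); R4 at S1 (7>1); R5 at S2 (6>0).
R1 weakly dominates R2 — S1: 7>5, S2: 6>3, S3: 2>0, S4: 9>6, S5: 6>1.
R3 is not dominated — it holds its own against R1 at S3 (9>2); R2 at S3 (9>0); R4 at S1 (5>1); R5 at S2 (3>0).
R4 is weakly dominated by R1 (S1: 7>1, S2: 6>0, S3: 2>-1, S4: 9>1, S5: 6>4).
R1 weakly dominates R5 — S1: 7=7, S2: 6>0, S3: 2=2, S4: 9>4, S5: 6>5.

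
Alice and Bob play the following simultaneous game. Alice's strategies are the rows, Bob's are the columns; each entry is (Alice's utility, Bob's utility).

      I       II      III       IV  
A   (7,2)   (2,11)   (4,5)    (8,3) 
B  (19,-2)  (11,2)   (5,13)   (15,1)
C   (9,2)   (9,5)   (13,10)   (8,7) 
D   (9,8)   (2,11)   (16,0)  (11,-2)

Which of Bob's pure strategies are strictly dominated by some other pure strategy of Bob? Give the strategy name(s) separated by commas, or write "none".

II strictly dominates I — A: 11>2, B: 2>-2, C: 5>2, D: 11>8.
Nothing dominates II: I at A (11>2); III at A (11>5); IV at A (11>3).
Nothing dominates III: I at A (5>2); II at B (13>2); IV at A (5>3).
III strictly dominates IV — A: 5>3, B: 13>1, C: 10>7, D: 0>-2.

I, IV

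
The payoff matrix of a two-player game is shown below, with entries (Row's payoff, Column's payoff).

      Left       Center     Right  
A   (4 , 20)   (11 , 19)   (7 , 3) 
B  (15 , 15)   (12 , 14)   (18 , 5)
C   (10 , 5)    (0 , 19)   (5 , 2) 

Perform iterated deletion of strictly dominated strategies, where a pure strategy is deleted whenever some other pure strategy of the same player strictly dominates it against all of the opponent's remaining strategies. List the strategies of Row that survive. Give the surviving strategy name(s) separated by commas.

B

For Row, B strictly dominates A on the remaining columns (Left: 15>4, Center: 12>11, Right: 18>7); eliminate A.
Row's strategy C is strictly dominated by B (Left: 15>10, Center: 12>0, Right: 18>5) and is removed.
For Column, Left strictly dominates Center on the remaining rows (B: 15>14); eliminate Center.
Column Right is eliminated: Left beats it against every remaining row (B: 15>5).
Among the remaining strategies, none is strictly dominated by another pure strategy of the same player, so the elimination stops.
Surviving strategies — Row: {B}; Column: {Left}.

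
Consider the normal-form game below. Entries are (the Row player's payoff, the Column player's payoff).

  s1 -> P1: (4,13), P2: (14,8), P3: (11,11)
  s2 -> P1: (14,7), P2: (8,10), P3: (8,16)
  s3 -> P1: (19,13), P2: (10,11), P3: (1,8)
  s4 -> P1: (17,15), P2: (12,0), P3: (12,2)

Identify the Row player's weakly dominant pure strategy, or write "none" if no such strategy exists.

s1 fails to dominate s2 at P1 (4<14).
s2 fails to dominate s1 at P2 (8<14).
s3 fails to dominate s1 at P2 (10<14).
s4 fails to dominate s1 at P2 (12<14).
No single strategy dominates all the others.

none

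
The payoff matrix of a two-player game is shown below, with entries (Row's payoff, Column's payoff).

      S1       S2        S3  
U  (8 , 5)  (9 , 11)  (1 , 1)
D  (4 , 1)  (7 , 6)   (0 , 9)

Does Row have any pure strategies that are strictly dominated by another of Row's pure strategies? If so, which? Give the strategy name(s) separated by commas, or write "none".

D

U is not dominated — it holds its own against D at S1 (8>4).
D: dominated, since U does at least as well everywhere (S1: 8>4, S2: 9>7, S3: 1>0).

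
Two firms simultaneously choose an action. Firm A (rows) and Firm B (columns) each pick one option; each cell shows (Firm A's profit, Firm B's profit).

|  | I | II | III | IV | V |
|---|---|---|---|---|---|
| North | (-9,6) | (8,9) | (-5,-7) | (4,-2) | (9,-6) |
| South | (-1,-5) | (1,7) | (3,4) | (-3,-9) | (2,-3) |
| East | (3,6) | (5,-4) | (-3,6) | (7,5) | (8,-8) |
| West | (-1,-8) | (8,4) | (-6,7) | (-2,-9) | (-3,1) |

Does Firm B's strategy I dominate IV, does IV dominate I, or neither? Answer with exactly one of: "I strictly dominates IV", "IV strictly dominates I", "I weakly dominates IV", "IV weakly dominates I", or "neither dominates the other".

I strictly dominates IV

Compare I to IV across each opponent action: North: 6>-2, South: -5>-9, East: 6>5, West: -8>-9.
Every comparison favours I, so I strictly dominates IV.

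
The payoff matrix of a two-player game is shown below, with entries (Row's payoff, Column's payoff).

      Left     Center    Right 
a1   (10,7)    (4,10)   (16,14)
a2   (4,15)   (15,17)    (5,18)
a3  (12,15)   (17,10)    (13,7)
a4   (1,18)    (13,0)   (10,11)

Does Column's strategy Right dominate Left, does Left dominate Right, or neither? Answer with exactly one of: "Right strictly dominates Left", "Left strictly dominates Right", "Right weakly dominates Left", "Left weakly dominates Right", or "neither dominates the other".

Compare Right to Left across every action of Row: a1: 14>7, a2: 18>15, a3: 7<15, a4: 11<18.
Right does better at a1, a2 but worse at a3, a4; neither strategy dominates the other.

neither dominates the other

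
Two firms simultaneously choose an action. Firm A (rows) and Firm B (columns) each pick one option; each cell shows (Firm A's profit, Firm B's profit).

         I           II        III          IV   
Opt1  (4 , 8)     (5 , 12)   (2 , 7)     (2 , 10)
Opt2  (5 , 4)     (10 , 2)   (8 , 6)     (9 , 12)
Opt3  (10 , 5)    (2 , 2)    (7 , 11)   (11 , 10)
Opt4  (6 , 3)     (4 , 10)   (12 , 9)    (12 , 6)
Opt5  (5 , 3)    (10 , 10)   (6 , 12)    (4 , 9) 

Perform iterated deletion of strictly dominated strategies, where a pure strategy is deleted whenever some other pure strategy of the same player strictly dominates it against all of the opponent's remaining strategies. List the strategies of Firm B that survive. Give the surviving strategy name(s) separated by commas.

II, III, IV

Firm A's strategy Opt1 is strictly dominated by Opt2 (I: 5>4, II: 10>5, III: 8>2, IV: 9>2) and is removed.
For Firm B, III strictly dominates I on the remaining rows (Opt2: 6>4, Opt3: 11>5, Opt4: 9>3, Opt5: 12>3); eliminate I.
For Firm A, Opt4 strictly dominates Opt3 on the remaining columns (II: 4>2, III: 12>7, IV: 12>11); eliminate Opt3.
Among the remaining strategies, none is strictly dominated by another pure strategy of the same player, so the elimination stops.
Surviving strategies — Firm A: {Opt2, Opt4, Opt5}; Firm B: {II, III, IV}.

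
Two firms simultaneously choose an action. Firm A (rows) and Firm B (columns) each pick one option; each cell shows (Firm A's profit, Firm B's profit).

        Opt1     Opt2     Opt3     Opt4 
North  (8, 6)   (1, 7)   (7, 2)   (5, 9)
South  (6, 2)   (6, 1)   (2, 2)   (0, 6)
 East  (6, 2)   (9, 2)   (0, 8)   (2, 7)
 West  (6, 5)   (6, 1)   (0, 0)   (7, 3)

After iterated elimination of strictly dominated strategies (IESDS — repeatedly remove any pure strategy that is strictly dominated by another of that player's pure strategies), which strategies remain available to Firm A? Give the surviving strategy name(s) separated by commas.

Firm B's strategy Opt2 is strictly dominated by Opt4 (North: 9>7, South: 6>1, East: 7>2, West: 3>1) and is removed.
For Firm A, North strictly dominates South on the remaining columns (Opt1: 8>6, Opt3: 7>2, Opt4: 5>0); eliminate South.
For Firm A, North strictly dominates East on the remaining columns (Opt1: 8>6, Opt3: 7>0, Opt4: 5>2); eliminate East.
Column Opt3 is eliminated: Opt1 beats it against every remaining row (North: 6>2, West: 5>0).
Among the remaining strategies, none is strictly dominated by another pure strategy of the same player, so the elimination stops.
Surviving strategies — Firm A: {North, West}; Firm B: {Opt1, Opt4}.

North, West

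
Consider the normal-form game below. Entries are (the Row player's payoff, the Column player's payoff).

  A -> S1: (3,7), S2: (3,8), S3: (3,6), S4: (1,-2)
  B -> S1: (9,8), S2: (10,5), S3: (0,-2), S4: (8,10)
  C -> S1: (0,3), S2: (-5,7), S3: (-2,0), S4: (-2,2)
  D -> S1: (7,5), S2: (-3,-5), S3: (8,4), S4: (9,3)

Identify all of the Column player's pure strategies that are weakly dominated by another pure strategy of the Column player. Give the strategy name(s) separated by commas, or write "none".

Nothing dominates S1: S2 at B (8>5); S3 at A (7>6); S4 at A (7>-2).
S2: no other strategy beats it everywhere (S1 at A (8>7); S3 at A (8>6); S4 at A (8>-2)).
S3: dominated, since S1 does at least as well everywhere (A: 7>6, B: 8>-2, C: 3>0, D: 5>4).
S4 is not dominated — it holds its own against S1 at B (10>8); S2 at B (10>5); S3 at B (10>-2).

S3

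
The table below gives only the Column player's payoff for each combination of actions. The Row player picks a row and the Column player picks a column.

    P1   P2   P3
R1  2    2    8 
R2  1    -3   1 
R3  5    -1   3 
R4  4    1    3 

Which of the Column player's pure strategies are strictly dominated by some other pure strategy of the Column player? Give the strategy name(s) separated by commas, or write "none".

Nothing dominates P1: P2 at R1 (2=2); P3 at R2 (1=1).
P3 strictly dominates P2 — R1: 8>2, R2: 1>-3, R3: 3>-1, R4: 3>1.
P3: no other strategy beats it everywhere (P1 at R1 (8>2); P2 at R1 (8>2)).

P2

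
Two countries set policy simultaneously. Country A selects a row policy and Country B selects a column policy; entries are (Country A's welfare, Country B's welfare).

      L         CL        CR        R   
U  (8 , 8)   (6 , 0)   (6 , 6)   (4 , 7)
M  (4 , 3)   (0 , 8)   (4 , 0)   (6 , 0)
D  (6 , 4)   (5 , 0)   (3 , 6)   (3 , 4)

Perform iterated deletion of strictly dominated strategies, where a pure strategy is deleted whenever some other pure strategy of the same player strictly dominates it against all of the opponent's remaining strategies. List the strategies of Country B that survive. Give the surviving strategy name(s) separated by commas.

Row D is eliminated: U beats it against every remaining column (L: 8>6, CL: 6>5, CR: 6>3, R: 4>3).
Country B's strategy CR is strictly dominated by L (U: 8>6, M: 3>0) and is removed.
For Country B, L strictly dominates R on the remaining rows (U: 8>7, M: 3>0); eliminate R.
Country A's strategy M is strictly dominated by U (L: 8>4, CL: 6>0) and is removed.
Country B's strategy CL is strictly dominated by L (U: 8>0) and is removed.
Among the remaining strategies, none is strictly dominated by another pure strategy of the same player, so the elimination stops.
Surviving strategies — Country A: {U}; Country B: {L}.

L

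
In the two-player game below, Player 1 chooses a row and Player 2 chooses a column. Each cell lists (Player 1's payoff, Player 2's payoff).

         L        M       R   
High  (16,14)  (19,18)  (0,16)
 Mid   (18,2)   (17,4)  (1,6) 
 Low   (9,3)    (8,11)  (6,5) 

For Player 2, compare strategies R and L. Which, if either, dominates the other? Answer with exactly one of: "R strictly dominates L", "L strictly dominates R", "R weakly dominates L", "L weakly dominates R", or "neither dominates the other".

Compare R to L across every action of Player 1: High: 16>14, Mid: 6>2, Low: 5>3.
Every comparison favours R, so R strictly dominates L.

R strictly dominates L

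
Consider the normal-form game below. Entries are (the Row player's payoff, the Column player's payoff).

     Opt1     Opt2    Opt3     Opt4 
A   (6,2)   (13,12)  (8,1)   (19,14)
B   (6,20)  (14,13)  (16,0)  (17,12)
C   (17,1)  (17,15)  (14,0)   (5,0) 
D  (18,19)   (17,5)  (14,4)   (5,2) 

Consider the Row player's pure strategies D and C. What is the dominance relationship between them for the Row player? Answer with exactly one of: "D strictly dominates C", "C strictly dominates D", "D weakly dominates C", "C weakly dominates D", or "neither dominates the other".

D weakly dominates C

D's payoffs vs C's, by the Column player's action — Opt1: 18>17, Opt2: 17=17, Opt3: 14=14, Opt4: 5=5.
D is at least as good everywhere and strictly better somewhere (tied only at Opt2, Opt3, Opt4), so D weakly but not strictly dominates C.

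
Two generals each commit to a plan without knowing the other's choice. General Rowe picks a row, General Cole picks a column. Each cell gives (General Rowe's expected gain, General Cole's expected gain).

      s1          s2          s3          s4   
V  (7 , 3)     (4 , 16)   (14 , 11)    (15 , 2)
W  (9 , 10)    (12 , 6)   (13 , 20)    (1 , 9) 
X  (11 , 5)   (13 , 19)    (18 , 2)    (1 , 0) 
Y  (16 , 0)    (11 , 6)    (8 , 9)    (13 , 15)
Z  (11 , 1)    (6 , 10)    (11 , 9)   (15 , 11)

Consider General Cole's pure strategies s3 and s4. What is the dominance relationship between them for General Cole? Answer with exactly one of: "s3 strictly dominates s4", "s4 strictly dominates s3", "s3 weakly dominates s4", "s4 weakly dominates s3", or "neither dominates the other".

neither dominates the other

s3's payoffs vs s4's, by General Rowe's action — V: 11>2, W: 20>9, X: 2>0, Y: 9<15, Z: 9<11.
s3 does better at V, W, X but worse at Y, Z; neither strategy dominates the other.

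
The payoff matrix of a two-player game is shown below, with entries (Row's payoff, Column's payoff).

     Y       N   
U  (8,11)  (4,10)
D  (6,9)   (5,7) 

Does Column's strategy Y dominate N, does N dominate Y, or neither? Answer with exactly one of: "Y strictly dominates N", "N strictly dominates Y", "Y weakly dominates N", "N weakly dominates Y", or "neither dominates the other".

Compare Y to N across each opponent action: U: 11>10, D: 9>7.
Y gives a strictly higher payoff against each opponent action, so Y strictly dominates N.

Y strictly dominates N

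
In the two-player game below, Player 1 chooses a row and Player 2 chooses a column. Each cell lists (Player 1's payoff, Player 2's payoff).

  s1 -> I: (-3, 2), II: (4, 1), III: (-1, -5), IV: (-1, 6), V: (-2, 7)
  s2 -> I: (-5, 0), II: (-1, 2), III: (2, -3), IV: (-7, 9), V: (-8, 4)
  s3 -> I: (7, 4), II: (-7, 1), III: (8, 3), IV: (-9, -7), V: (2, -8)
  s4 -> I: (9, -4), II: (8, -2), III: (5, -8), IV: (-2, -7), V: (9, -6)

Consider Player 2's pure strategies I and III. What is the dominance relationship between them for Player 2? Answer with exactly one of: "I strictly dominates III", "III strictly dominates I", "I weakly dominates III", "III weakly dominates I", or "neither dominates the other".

I's payoffs vs III's, by Player 1's action — s1: 2>-5, s2: 0>-3, s3: 4>3, s4: -4>-8.
Every comparison favours I, so I strictly dominates III.

I strictly dominates III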